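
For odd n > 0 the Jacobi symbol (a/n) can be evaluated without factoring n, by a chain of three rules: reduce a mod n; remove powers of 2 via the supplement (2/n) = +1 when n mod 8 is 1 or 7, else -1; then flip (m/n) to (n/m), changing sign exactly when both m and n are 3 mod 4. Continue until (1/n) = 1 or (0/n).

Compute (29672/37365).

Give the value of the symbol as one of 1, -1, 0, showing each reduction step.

29672 = 2^3·3709; (2/37365) = -1 since 37365 mod 8 = 5, so (29672/37365) = (-1)^3·(3709/37365); sign now -1
reciprocity: (3709/37365) = +1·(37365/3709) since 3709 mod 4 = 1, 37365 mod 4 = 1; sign now -1
(37365/3709) = (275/3709)   [reduce mod 3709]
reciprocity: (275/3709) = +1·(3709/275) since 275 mod 4 = 3, 3709 mod 4 = 1; sign now -1
(3709/275) = (134/275)   [reduce mod 275]
134 = 2^1·67; (2/275) = -1 since 275 mod 8 = 3, so (134/275) = (-1)^1·(67/275); sign now +1
reciprocity: (67/275) = -1·(275/67) since 67 mod 4 = 3, 275 mod 4 = 3; sign now -1
(275/67) = (7/67)   [reduce mod 67]
reciprocity: (7/67) = -1·(67/7) since 7 mod 4 = 3, 67 mod 4 = 3; sign now +1
(67/7) = (4/7)   [reduce mod 7]
4 = 2^2·1; (2/7) = +1 since 7 mod 8 = 7, so (4/7) = (+1)^2·(1/7); sign now +1
(1/7) = 1; final value = sign = +1

1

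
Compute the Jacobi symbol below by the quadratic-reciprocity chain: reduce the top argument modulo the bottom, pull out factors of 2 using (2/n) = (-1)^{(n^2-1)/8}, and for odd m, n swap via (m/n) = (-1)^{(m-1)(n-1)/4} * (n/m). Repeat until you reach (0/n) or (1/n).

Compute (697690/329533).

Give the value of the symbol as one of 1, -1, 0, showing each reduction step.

(697690/329533): 697690 mod 329533 = 38624, so (697690/329533) = (38624/329533)
factor out 2^5: 38624 = 2^5·1207; with 329533 mod 8 = 5, (2/329533) = -1; sign now -1; continue with (1207/329533)
flip (1207/329533) -> (329533/1207): both odd, 1207 mod 4 = 3, 329533 mod 4 = 1, so the flip contributes +1; sign now -1
(329533/1207): 329533 mod 1207 = 22, so (329533/1207) = (22/1207)
factor out 2^1: 22 = 2^1·11; with 1207 mod 8 = 7, (2/1207) = +1; sign now -1; continue with (11/1207)
flip (11/1207) -> (1207/11): both odd, 11 mod 4 = 3, 1207 mod 4 = 3, so the flip contributes -1; sign now +1
(1207/11): 1207 mod 11 = 8, so (1207/11) = (8/11)
factor out 2^3: 8 = 2^3·1; with 11 mod 8 = 3, (2/11) = -1; sign now -1; continue with (1/11)
reached (1/11) = 1, so the symbol is -1

-1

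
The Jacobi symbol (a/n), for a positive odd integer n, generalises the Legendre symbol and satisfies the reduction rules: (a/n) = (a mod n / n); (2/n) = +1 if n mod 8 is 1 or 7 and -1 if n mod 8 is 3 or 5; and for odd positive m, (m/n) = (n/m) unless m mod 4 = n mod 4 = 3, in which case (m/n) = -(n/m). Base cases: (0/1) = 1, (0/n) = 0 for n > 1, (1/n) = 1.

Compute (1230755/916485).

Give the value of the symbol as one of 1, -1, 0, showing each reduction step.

0

(1230755/916485) = (314270/916485)   [reduce mod 916485]
314270 = 2^1·157135; (2/916485) = -1 since 916485 mod 8 = 5, so (314270/916485) = (-1)^1·(157135/916485); sign now -1
reciprocity: (157135/916485) = +1·(916485/157135) since 157135 mod 4 = 3, 916485 mod 4 = 1; sign now -1
(916485/157135) = (130810/157135)   [reduce mod 157135]
130810 = 2^1·65405; (2/157135) = +1 since 157135 mod 8 = 7, so (130810/157135) = (+1)^1·(65405/157135); sign now -1
reciprocity: (65405/157135) = +1·(157135/65405) since 65405 mod 4 = 1, 157135 mod 4 = 3; sign now -1
(157135/65405) = (26325/65405)   [reduce mod 65405]
reciprocity: (26325/65405) = +1·(65405/26325) since 26325 mod 4 = 1, 65405 mod 4 = 1; sign now -1
(65405/26325) = (12755/26325)   [reduce mod 26325]
reciprocity: (12755/26325) = +1·(26325/12755) since 12755 mod 4 = 3, 26325 mod 4 = 1; sign now -1
(26325/12755) = (815/12755)   [reduce mod 12755]
reciprocity: (815/12755) = -1·(12755/815) since 815 mod 4 = 3, 12755 mod 4 = 3; sign now +1
(12755/815) = (530/815)   [reduce mod 815]
530 = 2^1·265; (2/815) = +1 since 815 mod 8 = 7, so (530/815) = (+1)^1·(265/815); sign now +1
reciprocity: (265/815) = +1·(815/265) since 265 mod 4 = 1, 815 mod 4 = 3; sign now +1
(815/265) = (20/265)   [reduce mod 265]
20 = 2^2·5; (2/265) = +1 since 265 mod 8 = 1, so (20/265) = (+1)^2·(5/265); sign now +1
reciprocity: (5/265) = +1·(265/5) since 5 mod 4 = 1, 265 mod 4 = 1; sign now +1
(265/5) = (0/5)   [reduce mod 5]
(0/5) = 0   [gcd(a, n) > 1]; final value = 0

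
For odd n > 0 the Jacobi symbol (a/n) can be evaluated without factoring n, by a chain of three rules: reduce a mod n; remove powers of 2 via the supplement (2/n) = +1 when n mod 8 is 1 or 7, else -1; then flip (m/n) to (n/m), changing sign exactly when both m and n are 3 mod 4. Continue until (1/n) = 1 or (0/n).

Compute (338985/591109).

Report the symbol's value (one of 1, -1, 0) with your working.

1

reciprocity: (338985/591109) = +1·(591109/338985) since 338985 mod 4 = 1, 591109 mod 4 = 1; sign now +1
(591109/338985) = (252124/338985)   [reduce mod 338985]
252124 = 2^2·63031; (2/338985) = +1 since 338985 mod 8 = 1, so (252124/338985) = (+1)^2·(63031/338985); sign now +1
reciprocity: (63031/338985) = +1·(338985/63031) since 63031 mod 4 = 3, 338985 mod 4 = 1; sign now +1
(338985/63031) = (23830/63031)   [reduce mod 63031]
23830 = 2^1·11915; (2/63031) = +1 since 63031 mod 8 = 7, so (23830/63031) = (+1)^1·(11915/63031); sign now +1
reciprocity: (11915/63031) = -1·(63031/11915) since 11915 mod 4 = 3, 63031 mod 4 = 3; sign now -1
(63031/11915) = (3456/11915)   [reduce mod 11915]
3456 = 2^7·27; (2/11915) = -1 since 11915 mod 8 = 3, so (3456/11915) = (-1)^7·(27/11915); sign now +1
reciprocity: (27/11915) = -1·(11915/27) since 27 mod 4 = 3, 11915 mod 4 = 3; sign now -1
(11915/27) = (8/27)   [reduce mod 27]
8 = 2^3·1; (2/27) = -1 since 27 mod 8 = 3, so (8/27) = (-1)^3·(1/27); sign now +1
(1/27) = 1; final value = sign = +1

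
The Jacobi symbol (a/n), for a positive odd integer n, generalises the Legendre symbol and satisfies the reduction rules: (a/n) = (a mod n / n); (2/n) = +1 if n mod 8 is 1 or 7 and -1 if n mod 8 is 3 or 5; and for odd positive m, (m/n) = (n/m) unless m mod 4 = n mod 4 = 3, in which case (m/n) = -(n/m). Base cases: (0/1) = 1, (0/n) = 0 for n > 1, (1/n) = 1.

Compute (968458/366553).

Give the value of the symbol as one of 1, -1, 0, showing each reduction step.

(968458/366553): 968458 mod 366553 = 235352, so (968458/366553) = (235352/366553)
factor out 2^3: 235352 = 2^3·29419; with 366553 mod 8 = 1, (2/366553) = +1; sign now +1; continue with (29419/366553)
flip (29419/366553) -> (366553/29419): both odd, 29419 mod 4 = 3, 366553 mod 4 = 1, so the flip contributes +1; sign now +1
(366553/29419): 366553 mod 29419 = 13525, so (366553/29419) = (13525/29419)
flip (13525/29419) -> (29419/13525): both odd, 13525 mod 4 = 1, 29419 mod 4 = 3, so the flip contributes +1; sign now +1
(29419/13525): 29419 mod 13525 = 2369, so (29419/13525) = (2369/13525)
flip (2369/13525) -> (13525/2369): both odd, 2369 mod 4 = 1, 13525 mod 4 = 1, so the flip contributes +1; sign now +1
(13525/2369): 13525 mod 2369 = 1680, so (13525/2369) = (1680/2369)
factor out 2^4: 1680 = 2^4·105; with 2369 mod 8 = 1, (2/2369) = +1; sign now +1; continue with (105/2369)
flip (105/2369) -> (2369/105): both odd, 105 mod 4 = 1, 2369 mod 4 = 1, so the flip contributes +1; sign now +1
(2369/105): 2369 mod 105 = 59, so (2369/105) = (59/105)
flip (59/105) -> (105/59): both odd, 59 mod 4 = 3, 105 mod 4 = 1, so the flip contributes +1; sign now +1
(105/59): 105 mod 59 = 46, so (105/59) = (46/59)
factor out 2^1: 46 = 2^1·23; with 59 mod 8 = 3, (2/59) = -1; sign now -1; continue with (23/59)
flip (23/59) -> (59/23): both odd, 23 mod 4 = 3, 59 mod 4 = 3, so the flip contributes -1; sign now +1
(59/23): 59 mod 23 = 13, so (59/23) = (13/23)
flip (13/23) -> (23/13): both odd, 13 mod 4 = 1, 23 mod 4 = 3, so the flip contributes +1; sign now +1
(23/13): 23 mod 13 = 10, so (23/13) = (10/13)
factor out 2^1: 10 = 2^1·5; with 13 mod 8 = 5, (2/13) = -1; sign now -1; continue with (5/13)
flip (5/13) -> (13/5): both odd, 5 mod 4 = 1, 13 mod 4 = 1, so the flip contributes +1; sign now -1
(13/5): 13 mod 5 = 3, so (13/5) = (3/5)
flip (3/5) -> (5/3): both odd, 3 mod 4 = 3, 5 mod 4 = 1, so the flip contributes +1; sign now -1
(5/3): 5 mod 3 = 2, so (5/3) = (2/3)
factor out 2^1: 2 = 2^1·1; with 3 mod 8 = 3, (2/3) = -1; sign now +1; continue with (1/3)
reached (1/3) = 1, so the symbol is +1

1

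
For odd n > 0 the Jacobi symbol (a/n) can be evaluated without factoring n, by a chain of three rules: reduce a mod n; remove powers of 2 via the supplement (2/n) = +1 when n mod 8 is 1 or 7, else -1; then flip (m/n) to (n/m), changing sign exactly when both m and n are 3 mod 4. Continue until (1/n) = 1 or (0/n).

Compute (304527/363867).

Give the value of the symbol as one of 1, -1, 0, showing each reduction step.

0

flip (304527/363867) -> (363867/304527): both odd, 304527 mod 4 = 3, 363867 mod 4 = 3, so the flip contributes -1; sign now -1
(363867/304527): 363867 mod 304527 = 59340, so (363867/304527) = (59340/304527)
factor out 2^2: 59340 = 2^2·14835; with 304527 mod 8 = 7, (2/304527) = +1; sign now -1; continue with (14835/304527)
flip (14835/304527) -> (304527/14835): both odd, 14835 mod 4 = 3, 304527 mod 4 = 3, so the flip contributes -1; sign now +1
(304527/14835): 304527 mod 14835 = 7827, so (304527/14835) = (7827/14835)
flip (7827/14835) -> (14835/7827): both odd, 7827 mod 4 = 3, 14835 mod 4 = 3, so the flip contributes -1; sign now -1
(14835/7827): 14835 mod 7827 = 7008, so (14835/7827) = (7008/7827)
factor out 2^5: 7008 = 2^5·219; with 7827 mod 8 = 3, (2/7827) = -1; sign now +1; continue with (219/7827)
flip (219/7827) -> (7827/219): both odd, 219 mod 4 = 3, 7827 mod 4 = 3, so the flip contributes -1; sign now -1
(7827/219): 7827 mod 219 = 162, so (7827/219) = (162/219)
factor out 2^1: 162 = 2^1·81; with 219 mod 8 = 3, (2/219) = -1; sign now +1; continue with (81/219)
flip (81/219) -> (219/81): both odd, 81 mod 4 = 1, 219 mod 4 = 3, so the flip contributes +1; sign now +1
(219/81): 219 mod 81 = 57, so (219/81) = (57/81)
flip (57/81) -> (81/57): both odd, 57 mod 4 = 1, 81 mod 4 = 1, so the flip contributes +1; sign now +1
(81/57): 81 mod 57 = 24, so (81/57) = (24/57)
factor out 2^3: 24 = 2^3·3; with 57 mod 8 = 1, (2/57) = +1; sign now +1; continue with (3/57)
flip (3/57) -> (57/3): both odd, 3 mod 4 = 3, 57 mod 4 = 1, so the flip contributes +1; sign now +1
(57/3): 57 mod 3 = 0, so (57/3) = (0/3)
reached (0/3); gcd(a, n) > 1, so (0/3) = 0 and the symbol is 0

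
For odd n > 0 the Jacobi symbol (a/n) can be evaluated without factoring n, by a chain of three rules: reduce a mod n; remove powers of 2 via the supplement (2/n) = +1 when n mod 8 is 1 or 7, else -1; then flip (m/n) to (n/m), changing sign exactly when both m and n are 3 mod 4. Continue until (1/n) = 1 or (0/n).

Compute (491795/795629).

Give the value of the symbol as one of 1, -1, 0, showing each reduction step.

flip (491795/795629) -> (795629/491795): both odd, 491795 mod 4 = 3, 795629 mod 4 = 1, so the flip contributes +1; sign now +1
(795629/491795): 795629 mod 491795 = 303834, so (795629/491795) = (303834/491795)
factor out 2^1: 303834 = 2^1·151917; with 491795 mod 8 = 3, (2/491795) = -1; sign now -1; continue with (151917/491795)
flip (151917/491795) -> (491795/151917): both odd, 151917 mod 4 = 1, 491795 mod 4 = 3, so the flip contributes +1; sign now -1
(491795/151917): 491795 mod 151917 = 36044, so (491795/151917) = (36044/151917)
factor out 2^2: 36044 = 2^2·9011; with 151917 mod 8 = 5, (2/151917) = -1; sign now -1; continue with (9011/151917)
flip (9011/151917) -> (151917/9011): both odd, 9011 mod 4 = 3, 151917 mod 4 = 1, so the flip contributes +1; sign now -1
(151917/9011): 151917 mod 9011 = 7741, so (151917/9011) = (7741/9011)
flip (7741/9011) -> (9011/7741): both odd, 7741 mod 4 = 1, 9011 mod 4 = 3, so the flip contributes +1; sign now -1
(9011/7741): 9011 mod 7741 = 1270, so (9011/7741) = (1270/7741)
factor out 2^1: 1270 = 2^1·635; with 7741 mod 8 = 5, (2/7741) = -1; sign now +1; continue with (635/7741)
flip (635/7741) -> (7741/635): both odd, 635 mod 4 = 3, 7741 mod 4 = 1, so the flip contributes +1; sign now +1
(7741/635): 7741 mod 635 = 121, so (7741/635) = (121/635)
flip (121/635) -> (635/121): both odd, 121 mod 4 = 1, 635 mod 4 = 3, so the flip contributes +1; sign now +1
(635/121): 635 mod 121 = 30, so (635/121) = (30/121)
factor out 2^1: 30 = 2^1·15; with 121 mod 8 = 1, (2/121) = +1; sign now +1; continue with (15/121)
flip (15/121) -> (121/15): both odd, 15 mod 4 = 3, 121 mod 4 = 1, so the flip contributes +1; sign now +1
(121/15): 121 mod 15 = 1, so (121/15) = (1/15)
reached (1/15) = 1, so the symbol is +1

1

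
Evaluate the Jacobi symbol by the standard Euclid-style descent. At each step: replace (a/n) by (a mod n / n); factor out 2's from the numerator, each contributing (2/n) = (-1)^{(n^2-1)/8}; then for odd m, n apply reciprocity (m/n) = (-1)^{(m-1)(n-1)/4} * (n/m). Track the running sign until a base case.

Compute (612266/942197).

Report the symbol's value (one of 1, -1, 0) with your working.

1

factor out 2^1: 612266 = 2^1·306133; with 942197 mod 8 = 5, (2/942197) = -1; sign now -1; continue with (306133/942197)
flip (306133/942197) -> (942197/306133): both odd, 306133 mod 4 = 1, 942197 mod 4 = 1, so the flip contributes +1; sign now -1
(942197/306133): 942197 mod 306133 = 23798, so (942197/306133) = (23798/306133)
factor out 2^1: 23798 = 2^1·11899; with 306133 mod 8 = 5, (2/306133) = -1; sign now +1; continue with (11899/306133)
flip (11899/306133) -> (306133/11899): both odd, 11899 mod 4 = 3, 306133 mod 4 = 1, so the flip contributes +1; sign now +1
(306133/11899): 306133 mod 11899 = 8658, so (306133/11899) = (8658/11899)
factor out 2^1: 8658 = 2^1·4329; with 11899 mod 8 = 3, (2/11899) = -1; sign now -1; continue with (4329/11899)
flip (4329/11899) -> (11899/4329): both odd, 4329 mod 4 = 1, 11899 mod 4 = 3, so the flip contributes +1; sign now -1
(11899/4329): 11899 mod 4329 = 3241, so (11899/4329) = (3241/4329)
flip (3241/4329) -> (4329/3241): both odd, 3241 mod 4 = 1, 4329 mod 4 = 1, so the flip contributes +1; sign now -1
(4329/3241): 4329 mod 3241 = 1088, so (4329/3241) = (1088/3241)
factor out 2^6: 1088 = 2^6·17; with 3241 mod 8 = 1, (2/3241) = +1; sign now -1; continue with (17/3241)
flip (17/3241) -> (3241/17): both odd, 17 mod 4 = 1, 3241 mod 4 = 1, so the flip contributes +1; sign now -1
(3241/17): 3241 mod 17 = 11, so (3241/17) = (11/17)
flip (11/17) -> (17/11): both odd, 11 mod 4 = 3, 17 mod 4 = 1, so the flip contributes +1; sign now -1
(17/11): 17 mod 11 = 6, so (17/11) = (6/11)
factor out 2^1: 6 = 2^1·3; with 11 mod 8 = 3, (2/11) = -1; sign now +1; continue with (3/11)
flip (3/11) -> (11/3): both odd, 3 mod 4 = 3, 11 mod 4 = 3, so the flip contributes -1; sign now -1
(11/3): 11 mod 3 = 2, so (11/3) = (2/3)
factor out 2^1: 2 = 2^1·1; with 3 mod 8 = 3, (2/3) = -1; sign now +1; continue with (1/3)
reached (1/3) = 1, so the symbol is +1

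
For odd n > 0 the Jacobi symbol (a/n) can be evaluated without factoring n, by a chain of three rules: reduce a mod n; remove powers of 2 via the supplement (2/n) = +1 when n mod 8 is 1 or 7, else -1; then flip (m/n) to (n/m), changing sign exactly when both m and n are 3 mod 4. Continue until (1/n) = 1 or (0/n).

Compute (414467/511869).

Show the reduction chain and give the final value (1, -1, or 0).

flip (414467/511869) -> (511869/414467): both odd, 414467 mod 4 = 3, 511869 mod 4 = 1, so the flip contributes +1; sign now +1
(511869/414467): 511869 mod 414467 = 97402, so (511869/414467) = (97402/414467)
factor out 2^1: 97402 = 2^1·48701; with 414467 mod 8 = 3, (2/414467) = -1; sign now -1; continue with (48701/414467)
flip (48701/414467) -> (414467/48701): both odd, 48701 mod 4 = 1, 414467 mod 4 = 3, so the flip contributes +1; sign now -1
(414467/48701): 414467 mod 48701 = 24859, so (414467/48701) = (24859/48701)
flip (24859/48701) -> (48701/24859): both odd, 24859 mod 4 = 3, 48701 mod 4 = 1, so the flip contributes +1; sign now -1
(48701/24859): 48701 mod 24859 = 23842, so (48701/24859) = (23842/24859)
factor out 2^1: 23842 = 2^1·11921; with 24859 mod 8 = 3, (2/24859) = -1; sign now +1; continue with (11921/24859)
flip (11921/24859) -> (24859/11921): both odd, 11921 mod 4 = 1, 24859 mod 4 = 3, so the flip contributes +1; sign now +1
(24859/11921): 24859 mod 11921 = 1017, so (24859/11921) = (1017/11921)
flip (1017/11921) -> (11921/1017): both odd, 1017 mod 4 = 1, 11921 mod 4 = 1, so the flip contributes +1; sign now +1
(11921/1017): 11921 mod 1017 = 734, so (11921/1017) = (734/1017)
factor out 2^1: 734 = 2^1·367; with 1017 mod 8 = 1, (2/1017) = +1; sign now +1; continue with (367/1017)
flip (367/1017) -> (1017/367): both odd, 367 mod 4 = 3, 1017 mod 4 = 1, so the flip contributes +1; sign now +1
(1017/367): 1017 mod 367 = 283, so (1017/367) = (283/367)
flip (283/367) -> (367/283): both odd, 283 mod 4 = 3, 367 mod 4 = 3, so the flip contributes -1; sign now -1
(367/283): 367 mod 283 = 84, so (367/283) = (84/283)
factor out 2^2: 84 = 2^2·21; with 283 mod 8 = 3, (2/283) = -1; sign now -1; continue with (21/283)
flip (21/283) -> (283/21): both odd, 21 mod 4 = 1, 283 mod 4 = 3, so the flip contributes +1; sign now -1
(283/21): 283 mod 21 = 10, so (283/21) = (10/21)
factor out 2^1: 10 = 2^1·5; with 21 mod 8 = 5, (2/21) = -1; sign now +1; continue with (5/21)
flip (5/21) -> (21/5): both odd, 5 mod 4 = 1, 21 mod 4 = 1, so the flip contributes +1; sign now +1
(21/5): 21 mod 5 = 1, so (21/5) = (1/5)
reached (1/5) = 1, so the symbol is +1

1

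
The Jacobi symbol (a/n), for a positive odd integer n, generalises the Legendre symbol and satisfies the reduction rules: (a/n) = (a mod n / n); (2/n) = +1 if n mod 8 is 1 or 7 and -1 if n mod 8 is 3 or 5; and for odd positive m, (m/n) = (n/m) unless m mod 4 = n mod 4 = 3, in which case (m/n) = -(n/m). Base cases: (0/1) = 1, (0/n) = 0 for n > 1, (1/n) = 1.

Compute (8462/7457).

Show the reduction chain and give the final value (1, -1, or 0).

-1

(8462/7457) = (1005/7457)   [reduce mod 7457]
reciprocity: (1005/7457) = +1·(7457/1005) since 1005 mod 4 = 1, 7457 mod 4 = 1; sign now +1
(7457/1005) = (422/1005)   [reduce mod 1005]
422 = 2^1·211; (2/1005) = -1 since 1005 mod 8 = 5, so (422/1005) = (-1)^1·(211/1005); sign now -1
reciprocity: (211/1005) = +1·(1005/211) since 211 mod 4 = 3, 1005 mod 4 = 1; sign now -1
(1005/211) = (161/211)   [reduce mod 211]
reciprocity: (161/211) = +1·(211/161) since 161 mod 4 = 1, 211 mod 4 = 3; sign now -1
(211/161) = (50/161)   [reduce mod 161]
50 = 2^1·25; (2/161) = +1 since 161 mod 8 = 1, so (50/161) = (+1)^1·(25/161); sign now -1
reciprocity: (25/161) = +1·(161/25) since 25 mod 4 = 1, 161 mod 4 = 1; sign now -1
(161/25) = (11/25)   [reduce mod 25]
reciprocity: (11/25) = +1·(25/11) since 11 mod 4 = 3, 25 mod 4 = 1; sign now -1
(25/11) = (3/11)   [reduce mod 11]
reciprocity: (3/11) = -1·(11/3) since 3 mod 4 = 3, 11 mod 4 = 3; sign now +1
(11/3) = (2/3)   [reduce mod 3]
2 = 2^1·1; (2/3) = -1 since 3 mod 8 = 3, so (2/3) = (-1)^1·(1/3); sign now -1
(1/3) = 1; final value = sign = -1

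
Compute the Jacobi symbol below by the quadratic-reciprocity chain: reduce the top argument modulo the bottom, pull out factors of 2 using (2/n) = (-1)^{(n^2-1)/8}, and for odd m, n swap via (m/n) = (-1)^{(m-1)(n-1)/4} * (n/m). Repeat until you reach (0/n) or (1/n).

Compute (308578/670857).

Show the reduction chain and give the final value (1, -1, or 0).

308578 = 2^1·154289; (2/670857) = +1 since 670857 mod 8 = 1, so (308578/670857) = (+1)^1·(154289/670857); sign now +1
reciprocity: (154289/670857) = +1·(670857/154289) since 154289 mod 4 = 1, 670857 mod 4 = 1; sign now +1
(670857/154289) = (53701/154289)   [reduce mod 154289]
reciprocity: (53701/154289) = +1·(154289/53701) since 53701 mod 4 = 1, 154289 mod 4 = 1; sign now +1
(154289/53701) = (46887/53701)   [reduce mod 53701]
reciprocity: (46887/53701) = +1·(53701/46887) since 46887 mod 4 = 3, 53701 mod 4 = 1; sign now +1
(53701/46887) = (6814/46887)   [reduce mod 46887]
6814 = 2^1·3407; (2/46887) = +1 since 46887 mod 8 = 7, so (6814/46887) = (+1)^1·(3407/46887); sign now +1
reciprocity: (3407/46887) = -1·(46887/3407) since 3407 mod 4 = 3, 46887 mod 4 = 3; sign now -1
(46887/3407) = (2596/3407)   [reduce mod 3407]
2596 = 2^2·649; (2/3407) = +1 since 3407 mod 8 = 7, so (2596/3407) = (+1)^2·(649/3407); sign now -1
reciprocity: (649/3407) = +1·(3407/649) since 649 mod 4 = 1, 3407 mod 4 = 3; sign now -1
(3407/649) = (162/649)   [reduce mod 649]
162 = 2^1·81; (2/649) = +1 since 649 mod 8 = 1, so (162/649) = (+1)^1·(81/649); sign now -1
reciprocity: (81/649) = +1·(649/81) since 81 mod 4 = 1, 649 mod 4 = 1; sign now -1
(649/81) = (1/81)   [reduce mod 81]
(1/81) = 1; final value = sign = -1

-1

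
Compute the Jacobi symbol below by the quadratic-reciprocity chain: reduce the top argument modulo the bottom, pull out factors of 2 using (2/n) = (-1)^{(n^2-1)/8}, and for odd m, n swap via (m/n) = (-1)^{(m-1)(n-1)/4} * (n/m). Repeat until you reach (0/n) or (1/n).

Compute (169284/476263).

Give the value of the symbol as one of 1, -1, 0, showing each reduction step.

factor out 2^2: 169284 = 2^2·42321; with 476263 mod 8 = 7, (2/476263) = +1; sign now +1; continue with (42321/476263)
flip (42321/476263) -> (476263/42321): both odd, 42321 mod 4 = 1, 476263 mod 4 = 3, so the flip contributes +1; sign now +1
(476263/42321): 476263 mod 42321 = 10732, so (476263/42321) = (10732/42321)
factor out 2^2: 10732 = 2^2·2683; with 42321 mod 8 = 1, (2/42321) = +1; sign now +1; continue with (2683/42321)
flip (2683/42321) -> (42321/2683): both odd, 2683 mod 4 = 3, 42321 mod 4 = 1, so the flip contributes +1; sign now +1
(42321/2683): 42321 mod 2683 = 2076, so (42321/2683) = (2076/2683)
factor out 2^2: 2076 = 2^2·519; with 2683 mod 8 = 3, (2/2683) = -1; sign now +1; continue with (519/2683)
flip (519/2683) -> (2683/519): both odd, 519 mod 4 = 3, 2683 mod 4 = 3, so the flip contributes -1; sign now -1
(2683/519): 2683 mod 519 = 88, so (2683/519) = (88/519)
factor out 2^3: 88 = 2^3·11; with 519 mod 8 = 7, (2/519) = +1; sign now -1; continue with (11/519)
flip (11/519) -> (519/11): both odd, 11 mod 4 = 3, 519 mod 4 = 3, so the flip contributes -1; sign now +1
(519/11): 519 mod 11 = 2, so (519/11) = (2/11)
factor out 2^1: 2 = 2^1·1; with 11 mod 8 = 3, (2/11) = -1; sign now -1; continue with (1/11)
reached (1/11) = 1, so the symbol is -1

-1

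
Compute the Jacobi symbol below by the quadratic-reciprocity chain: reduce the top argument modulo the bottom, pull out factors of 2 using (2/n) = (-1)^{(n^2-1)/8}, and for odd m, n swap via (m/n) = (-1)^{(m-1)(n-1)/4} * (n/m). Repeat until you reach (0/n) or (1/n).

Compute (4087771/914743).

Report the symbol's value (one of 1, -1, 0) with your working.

1

(4087771/914743) = (428799/914743)   [reduce mod 914743]
reciprocity: (428799/914743) = -1·(914743/428799) since 428799 mod 4 = 3, 914743 mod 4 = 3; sign now -1
(914743/428799) = (57145/428799)   [reduce mod 428799]
reciprocity: (57145/428799) = +1·(428799/57145) since 57145 mod 4 = 1, 428799 mod 4 = 3; sign now -1
(428799/57145) = (28784/57145)   [reduce mod 57145]
28784 = 2^4·1799; (2/57145) = +1 since 57145 mod 8 = 1, so (28784/57145) = (+1)^4·(1799/57145); sign now -1
reciprocity: (1799/57145) = +1·(57145/1799) since 1799 mod 4 = 3, 57145 mod 4 = 1; sign now -1
(57145/1799) = (1376/1799)   [reduce mod 1799]
1376 = 2^5·43; (2/1799) = +1 since 1799 mod 8 = 7, so (1376/1799) = (+1)^5·(43/1799); sign now -1
reciprocity: (43/1799) = -1·(1799/43) since 43 mod 4 = 3, 1799 mod 4 = 3; sign now +1
(1799/43) = (36/43)   [reduce mod 43]
36 = 2^2·9; (2/43) = -1 since 43 mod 8 = 3, so (36/43) = (-1)^2·(9/43); sign now +1
reciprocity: (9/43) = +1·(43/9) since 9 mod 4 = 1, 43 mod 4 = 3; sign now +1
(43/9) = (7/9)   [reduce mod 9]
reciprocity: (7/9) = +1·(9/7) since 7 mod 4 = 3, 9 mod 4 = 1; sign now +1
(9/7) = (2/7)   [reduce mod 7]
2 = 2^1·1; (2/7) = +1 since 7 mod 8 = 7, so (2/7) = (+1)^1·(1/7); sign now +1
(1/7) = 1; final value = sign = +1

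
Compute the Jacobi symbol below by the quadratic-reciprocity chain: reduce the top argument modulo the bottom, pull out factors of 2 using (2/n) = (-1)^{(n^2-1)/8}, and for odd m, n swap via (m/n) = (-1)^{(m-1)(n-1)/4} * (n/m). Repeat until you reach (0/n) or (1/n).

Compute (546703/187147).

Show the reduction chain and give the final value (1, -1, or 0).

(546703/187147) = (172409/187147)   [reduce mod 187147]
reciprocity: (172409/187147) = +1·(187147/172409) since 172409 mod 4 = 1, 187147 mod 4 = 3; sign now +1
(187147/172409) = (14738/172409)   [reduce mod 172409]
14738 = 2^1·7369; (2/172409) = +1 since 172409 mod 8 = 1, so (14738/172409) = (+1)^1·(7369/172409); sign now +1
reciprocity: (7369/172409) = +1·(172409/7369) since 7369 mod 4 = 1, 172409 mod 4 = 1; sign now +1
(172409/7369) = (2922/7369)   [reduce mod 7369]
2922 = 2^1·1461; (2/7369) = +1 since 7369 mod 8 = 1, so (2922/7369) = (+1)^1·(1461/7369); sign now +1
reciprocity: (1461/7369) = +1·(7369/1461) since 1461 mod 4 = 1, 7369 mod 4 = 1; sign now +1
(7369/1461) = (64/1461)   [reduce mod 1461]
64 = 2^6·1; (2/1461) = -1 since 1461 mod 8 = 5, so (64/1461) = (-1)^6·(1/1461); sign now +1
(1/1461) = 1; final value = sign = +1

1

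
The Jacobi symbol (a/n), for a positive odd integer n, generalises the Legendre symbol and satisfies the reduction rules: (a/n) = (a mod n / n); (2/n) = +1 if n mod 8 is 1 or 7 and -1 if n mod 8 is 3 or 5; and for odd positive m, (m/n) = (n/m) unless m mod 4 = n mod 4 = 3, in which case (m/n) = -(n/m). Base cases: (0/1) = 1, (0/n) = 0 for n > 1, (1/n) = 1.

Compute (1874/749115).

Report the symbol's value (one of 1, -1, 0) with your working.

1

factor out 2^1: 1874 = 2^1·937; with 749115 mod 8 = 3, (2/749115) = -1; sign now -1; continue with (937/749115)
flip (937/749115) -> (749115/937): both odd, 937 mod 4 = 1, 749115 mod 4 = 3, so the flip contributes +1; sign now -1
(749115/937): 749115 mod 937 = 452, so (749115/937) = (452/937)
factor out 2^2: 452 = 2^2·113; with 937 mod 8 = 1, (2/937) = +1; sign now -1; continue with (113/937)
flip (113/937) -> (937/113): both odd, 113 mod 4 = 1, 937 mod 4 = 1, so the flip contributes +1; sign now -1
(937/113): 937 mod 113 = 33, so (937/113) = (33/113)
flip (33/113) -> (113/33): both odd, 33 mod 4 = 1, 113 mod 4 = 1, so the flip contributes +1; sign now -1
(113/33): 113 mod 33 = 14, so (113/33) = (14/33)
factor out 2^1: 14 = 2^1·7; with 33 mod 8 = 1, (2/33) = +1; sign now -1; continue with (7/33)
flip (7/33) -> (33/7): both odd, 7 mod 4 = 3, 33 mod 4 = 1, so the flip contributes +1; sign now -1
(33/7): 33 mod 7 = 5, so (33/7) = (5/7)
flip (5/7) -> (7/5): both odd, 5 mod 4 = 1, 7 mod 4 = 3, so the flip contributes +1; sign now -1
(7/5): 7 mod 5 = 2, so (7/5) = (2/5)
factor out 2^1: 2 = 2^1·1; with 5 mod 8 = 5, (2/5) = -1; sign now +1; continue with (1/5)
reached (1/5) = 1, so the symbol is +1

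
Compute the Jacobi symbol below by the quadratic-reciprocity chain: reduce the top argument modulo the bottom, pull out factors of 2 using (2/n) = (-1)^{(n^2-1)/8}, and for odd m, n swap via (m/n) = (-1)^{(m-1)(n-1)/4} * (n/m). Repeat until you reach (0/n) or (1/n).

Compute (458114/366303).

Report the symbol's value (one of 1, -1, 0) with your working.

-1

(458114/366303) = (91811/366303)   [reduce mod 366303]
reciprocity: (91811/366303) = -1·(366303/91811) since 91811 mod 4 = 3, 366303 mod 4 = 3; sign now -1
(366303/91811) = (90870/91811)   [reduce mod 91811]
90870 = 2^1·45435; (2/91811) = -1 since 91811 mod 8 = 3, so (90870/91811) = (-1)^1·(45435/91811); sign now +1
reciprocity: (45435/91811) = -1·(91811/45435) since 45435 mod 4 = 3, 91811 mod 4 = 3; sign now -1
(91811/45435) = (941/45435)   [reduce mod 45435]
reciprocity: (941/45435) = +1·(45435/941) since 941 mod 4 = 1, 45435 mod 4 = 3; sign now -1
(45435/941) = (267/941)   [reduce mod 941]
reciprocity: (267/941) = +1·(941/267) since 267 mod 4 = 3, 941 mod 4 = 1; sign now -1
(941/267) = (140/267)   [reduce mod 267]
140 = 2^2·35; (2/267) = -1 since 267 mod 8 = 3, so (140/267) = (-1)^2·(35/267); sign now -1
reciprocity: (35/267) = -1·(267/35) since 35 mod 4 = 3, 267 mod 4 = 3; sign now +1
(267/35) = (22/35)   [reduce mod 35]
22 = 2^1·11; (2/35) = -1 since 35 mod 8 = 3, so (22/35) = (-1)^1·(11/35); sign now -1
reciprocity: (11/35) = -1·(35/11) since 11 mod 4 = 3, 35 mod 4 = 3; sign now +1
(35/11) = (2/11)   [reduce mod 11]
2 = 2^1·1; (2/11) = -1 since 11 mod 8 = 3, so (2/11) = (-1)^1·(1/11); sign now -1
(1/11) = 1; final value = sign = -1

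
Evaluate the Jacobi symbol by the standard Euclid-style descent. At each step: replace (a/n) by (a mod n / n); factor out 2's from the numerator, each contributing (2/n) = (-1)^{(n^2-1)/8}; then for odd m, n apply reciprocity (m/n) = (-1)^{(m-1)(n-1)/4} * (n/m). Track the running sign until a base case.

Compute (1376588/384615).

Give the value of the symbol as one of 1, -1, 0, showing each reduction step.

-1

(1376588/384615): 1376588 mod 384615 = 222743, so (1376588/384615) = (222743/384615)
flip (222743/384615) -> (384615/222743): both odd, 222743 mod 4 = 3, 384615 mod 4 = 3, so the flip contributes -1; sign now -1
(384615/222743): 384615 mod 222743 = 161872, so (384615/222743) = (161872/222743)
factor out 2^4: 161872 = 2^4·10117; with 222743 mod 8 = 7, (2/222743) = +1; sign now -1; continue with (10117/222743)
flip (10117/222743) -> (222743/10117): both odd, 10117 mod 4 = 1, 222743 mod 4 = 3, so the flip contributes +1; sign now -1
(222743/10117): 222743 mod 10117 = 169, so (222743/10117) = (169/10117)
flip (169/10117) -> (10117/169): both odd, 169 mod 4 = 1, 10117 mod 4 = 1, so the flip contributes +1; sign now -1
(10117/169): 10117 mod 169 = 146, so (10117/169) = (146/169)
factor out 2^1: 146 = 2^1·73; with 169 mod 8 = 1, (2/169) = +1; sign now -1; continue with (73/169)
flip (73/169) -> (169/73): both odd, 73 mod 4 = 1, 169 mod 4 = 1, so the flip contributes +1; sign now -1
(169/73): 169 mod 73 = 23, so (169/73) = (23/73)
flip (23/73) -> (73/23): both odd, 23 mod 4 = 3, 73 mod 4 = 1, so the flip contributes +1; sign now -1
(73/23): 73 mod 23 = 4, so (73/23) = (4/23)
factor out 2^2: 4 = 2^2·1; with 23 mod 8 = 7, (2/23) = +1; sign now -1; continue with (1/23)
reached (1/23) = 1, so the symbol is -1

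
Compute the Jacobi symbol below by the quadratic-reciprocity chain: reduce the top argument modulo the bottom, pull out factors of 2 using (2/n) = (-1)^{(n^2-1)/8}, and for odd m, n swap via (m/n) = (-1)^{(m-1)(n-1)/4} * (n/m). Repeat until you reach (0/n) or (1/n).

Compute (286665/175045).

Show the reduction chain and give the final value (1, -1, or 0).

(286665/175045): 286665 mod 175045 = 111620, so (286665/175045) = (111620/175045)
factor out 2^2: 111620 = 2^2·27905; with 175045 mod 8 = 5, (2/175045) = -1; sign now +1; continue with (27905/175045)
flip (27905/175045) -> (175045/27905): both odd, 27905 mod 4 = 1, 175045 mod 4 = 1, so the flip contributes +1; sign now +1
(175045/27905): 175045 mod 27905 = 7615, so (175045/27905) = (7615/27905)
flip (7615/27905) -> (27905/7615): both odd, 7615 mod 4 = 3, 27905 mod 4 = 1, so the flip contributes +1; sign now +1
(27905/7615): 27905 mod 7615 = 5060, so (27905/7615) = (5060/7615)
factor out 2^2: 5060 = 2^2·1265; with 7615 mod 8 = 7, (2/7615) = +1; sign now +1; continue with (1265/7615)
flip (1265/7615) -> (7615/1265): both odd, 1265 mod 4 = 1, 7615 mod 4 = 3, so the flip contributes +1; sign now +1
(7615/1265): 7615 mod 1265 = 25, so (7615/1265) = (25/1265)
flip (25/1265) -> (1265/25): both odd, 25 mod 4 = 1, 1265 mod 4 = 1, so the flip contributes +1; sign now +1
(1265/25): 1265 mod 25 = 15, so (1265/25) = (15/25)
flip (15/25) -> (25/15): both odd, 15 mod 4 = 3, 25 mod 4 = 1, so the flip contributes +1; sign now +1
(25/15): 25 mod 15 = 10, so (25/15) = (10/15)
factor out 2^1: 10 = 2^1·5; with 15 mod 8 = 7, (2/15) = +1; sign now +1; continue with (5/15)
flip (5/15) -> (15/5): both odd, 5 mod 4 = 1, 15 mod 4 = 3, so the flip contributes +1; sign now +1
(15/5): 15 mod 5 = 0, so (15/5) = (0/5)
reached (0/5); gcd(a, n) > 1, so (0/5) = 0 and the symbol is 0

0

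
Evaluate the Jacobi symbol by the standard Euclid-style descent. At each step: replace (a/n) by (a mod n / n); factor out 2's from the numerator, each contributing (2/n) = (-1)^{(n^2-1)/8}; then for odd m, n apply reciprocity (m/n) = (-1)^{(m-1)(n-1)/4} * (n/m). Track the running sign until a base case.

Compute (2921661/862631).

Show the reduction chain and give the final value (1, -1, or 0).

-1

(2921661/862631): 2921661 mod 862631 = 333768, so (2921661/862631) = (333768/862631)
factor out 2^3: 333768 = 2^3·41721; with 862631 mod 8 = 7, (2/862631) = +1; sign now +1; continue with (41721/862631)
flip (41721/862631) -> (862631/41721): both odd, 41721 mod 4 = 1, 862631 mod 4 = 3, so the flip contributes +1; sign now +1
(862631/41721): 862631 mod 41721 = 28211, so (862631/41721) = (28211/41721)
flip (28211/41721) -> (41721/28211): both odd, 28211 mod 4 = 3, 41721 mod 4 = 1, so the flip contributes +1; sign now +1
(41721/28211): 41721 mod 28211 = 13510, so (41721/28211) = (13510/28211)
factor out 2^1: 13510 = 2^1·6755; with 28211 mod 8 = 3, (2/28211) = -1; sign now -1; continue with (6755/28211)
flip (6755/28211) -> (28211/6755): both odd, 6755 mod 4 = 3, 28211 mod 4 = 3, so the flip contributes -1; sign now +1
(28211/6755): 28211 mod 6755 = 1191, so (28211/6755) = (1191/6755)
flip (1191/6755) -> (6755/1191): both odd, 1191 mod 4 = 3, 6755 mod 4 = 3, so the flip contributes -1; sign now -1
(6755/1191): 6755 mod 1191 = 800, so (6755/1191) = (800/1191)
factor out 2^5: 800 = 2^5·25; with 1191 mod 8 = 7, (2/1191) = +1; sign now -1; continue with (25/1191)
flip (25/1191) -> (1191/25): both odd, 25 mod 4 = 1, 1191 mod 4 = 3, so the flip contributes +1; sign now -1
(1191/25): 1191 mod 25 = 16, so (1191/25) = (16/25)
factor out 2^4: 16 = 2^4·1; with 25 mod 8 = 1, (2/25) = +1; sign now -1; continue with (1/25)
reached (1/25) = 1, so the symbol is -1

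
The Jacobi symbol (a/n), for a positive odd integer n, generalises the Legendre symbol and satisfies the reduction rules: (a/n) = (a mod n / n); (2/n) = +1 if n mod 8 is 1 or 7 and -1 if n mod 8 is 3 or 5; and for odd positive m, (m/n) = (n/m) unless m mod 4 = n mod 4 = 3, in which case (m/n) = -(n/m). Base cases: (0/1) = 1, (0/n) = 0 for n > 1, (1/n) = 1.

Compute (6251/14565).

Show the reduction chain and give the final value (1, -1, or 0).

reciprocity: (6251/14565) = +1·(14565/6251) since 6251 mod 4 = 3, 14565 mod 4 = 1; sign now +1
(14565/6251) = (2063/6251)   [reduce mod 6251]
reciprocity: (2063/6251) = -1·(6251/2063) since 2063 mod 4 = 3, 6251 mod 4 = 3; sign now -1
(6251/2063) = (62/2063)   [reduce mod 2063]
62 = 2^1·31; (2/2063) = +1 since 2063 mod 8 = 7, so (62/2063) = (+1)^1·(31/2063); sign now -1
reciprocity: (31/2063) = -1·(2063/31) since 31 mod 4 = 3, 2063 mod 4 = 3; sign now +1
(2063/31) = (17/31)   [reduce mod 31]
reciprocity: (17/31) = +1·(31/17) since 17 mod 4 = 1, 31 mod 4 = 3; sign now +1
(31/17) = (14/17)   [reduce mod 17]
14 = 2^1·7; (2/17) = +1 since 17 mod 8 = 1, so (14/17) = (+1)^1·(7/17); sign now +1
reciprocity: (7/17) = +1·(17/7) since 7 mod 4 = 3, 17 mod 4 = 1; sign now +1
(17/7) = (3/7)   [reduce mod 7]
reciprocity: (3/7) = -1·(7/3) since 3 mod 4 = 3, 7 mod 4 = 3; sign now -1
(7/3) = (1/3)   [reduce mod 3]
(1/3) = 1; final value = sign = -1

-1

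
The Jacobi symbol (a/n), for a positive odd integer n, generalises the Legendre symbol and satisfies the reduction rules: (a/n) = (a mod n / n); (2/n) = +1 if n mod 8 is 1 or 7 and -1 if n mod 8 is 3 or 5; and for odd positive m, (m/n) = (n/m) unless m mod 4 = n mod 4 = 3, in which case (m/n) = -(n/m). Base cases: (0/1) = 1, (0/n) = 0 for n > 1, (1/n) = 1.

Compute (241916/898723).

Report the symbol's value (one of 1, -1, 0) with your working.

-1

241916 = 2^2·60479; (2/898723) = -1 since 898723 mod 8 = 3, so (241916/898723) = (-1)^2·(60479/898723); sign now +1
reciprocity: (60479/898723) = -1·(898723/60479) since 60479 mod 4 = 3, 898723 mod 4 = 3; sign now -1
(898723/60479) = (52017/60479)   [reduce mod 60479]
reciprocity: (52017/60479) = +1·(60479/52017) since 52017 mod 4 = 1, 60479 mod 4 = 3; sign now -1
(60479/52017) = (8462/52017)   [reduce mod 52017]
8462 = 2^1·4231; (2/52017) = +1 since 52017 mod 8 = 1, so (8462/52017) = (+1)^1·(4231/52017); sign now -1
reciprocity: (4231/52017) = +1·(52017/4231) since 4231 mod 4 = 3, 52017 mod 4 = 1; sign now -1
(52017/4231) = (1245/4231)   [reduce mod 4231]
reciprocity: (1245/4231) = +1·(4231/1245) since 1245 mod 4 = 1, 4231 mod 4 = 3; sign now -1
(4231/1245) = (496/1245)   [reduce mod 1245]
496 = 2^4·31; (2/1245) = -1 since 1245 mod 8 = 5, so (496/1245) = (-1)^4·(31/1245); sign now -1
reciprocity: (31/1245) = +1·(1245/31) since 31 mod 4 = 3, 1245 mod 4 = 1; sign now -1
(1245/31) = (5/31)   [reduce mod 31]
reciprocity: (5/31) = +1·(31/5) since 5 mod 4 = 1, 31 mod 4 = 3; sign now -1
(31/5) = (1/5)   [reduce mod 5]
(1/5) = 1; final value = sign = -1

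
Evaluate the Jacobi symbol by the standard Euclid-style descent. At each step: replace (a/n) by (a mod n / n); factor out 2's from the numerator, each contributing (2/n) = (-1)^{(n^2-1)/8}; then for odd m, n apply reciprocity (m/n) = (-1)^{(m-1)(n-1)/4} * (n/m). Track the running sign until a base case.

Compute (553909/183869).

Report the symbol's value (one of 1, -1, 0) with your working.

(553909/183869): 553909 mod 183869 = 2302, so (553909/183869) = (2302/183869)
factor out 2^1: 2302 = 2^1·1151; with 183869 mod 8 = 5, (2/183869) = -1; sign now -1; continue with (1151/183869)
flip (1151/183869) -> (183869/1151): both odd, 1151 mod 4 = 3, 183869 mod 4 = 1, so the flip contributes +1; sign now -1
(183869/1151): 183869 mod 1151 = 860, so (183869/1151) = (860/1151)
factor out 2^2: 860 = 2^2·215; with 1151 mod 8 = 7, (2/1151) = +1; sign now -1; continue with (215/1151)
flip (215/1151) -> (1151/215): both odd, 215 mod 4 = 3, 1151 mod 4 = 3, so the flip contributes -1; sign now +1
(1151/215): 1151 mod 215 = 76, so (1151/215) = (76/215)
factor out 2^2: 76 = 2^2·19; with 215 mod 8 = 7, (2/215) = +1; sign now +1; continue with (19/215)
flip (19/215) -> (215/19): both odd, 19 mod 4 = 3, 215 mod 4 = 3, so the flip contributes -1; sign now -1
(215/19): 215 mod 19 = 6, so (215/19) = (6/19)
factor out 2^1: 6 = 2^1·3; with 19 mod 8 = 3, (2/19) = -1; sign now +1; continue with (3/19)
flip (3/19) -> (19/3): both odd, 3 mod 4 = 3, 19 mod 4 = 3, so the flip contributes -1; sign now -1
(19/3): 19 mod 3 = 1, so (19/3) = (1/3)
reached (1/3) = 1, so the symbol is -1

-1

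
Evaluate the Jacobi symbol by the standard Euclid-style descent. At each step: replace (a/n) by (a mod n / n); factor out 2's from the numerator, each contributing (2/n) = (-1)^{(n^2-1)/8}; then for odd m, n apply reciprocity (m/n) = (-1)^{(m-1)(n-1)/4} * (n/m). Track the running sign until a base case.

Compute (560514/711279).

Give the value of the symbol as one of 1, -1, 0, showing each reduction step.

560514 = 2^1·280257; (2/711279) = +1 since 711279 mod 8 = 7, so (560514/711279) = (+1)^1·(280257/711279); sign now +1
reciprocity: (280257/711279) = +1·(711279/280257) since 280257 mod 4 = 1, 711279 mod 4 = 3; sign now +1
(711279/280257) = (150765/280257)   [reduce mod 280257]
reciprocity: (150765/280257) = +1·(280257/150765) since 150765 mod 4 = 1, 280257 mod 4 = 1; sign now +1
(280257/150765) = (129492/150765)   [reduce mod 150765]
129492 = 2^2·32373; (2/150765) = -1 since 150765 mod 8 = 5, so (129492/150765) = (-1)^2·(32373/150765); sign now +1
reciprocity: (32373/150765) = +1·(150765/32373) since 32373 mod 4 = 1, 150765 mod 4 = 1; sign now +1
(150765/32373) = (21273/32373)   [reduce mod 32373]
reciprocity: (21273/32373) = +1·(32373/21273) since 21273 mod 4 = 1, 32373 mod 4 = 1; sign now +1
(32373/21273) = (11100/21273)   [reduce mod 21273]
11100 = 2^2·2775; (2/21273) = +1 since 21273 mod 8 = 1, so (11100/21273) = (+1)^2·(2775/21273); sign now +1
reciprocity: (2775/21273) = +1·(21273/2775) since 2775 mod 4 = 3, 21273 mod 4 = 1; sign now +1
(21273/2775) = (1848/2775)   [reduce mod 2775]
1848 = 2^3·231; (2/2775) = +1 since 2775 mod 8 = 7, so (1848/2775) = (+1)^3·(231/2775); sign now +1
reciprocity: (231/2775) = -1·(2775/231) since 231 mod 4 = 3, 2775 mod 4 = 3; sign now -1
(2775/231) = (3/231)   [reduce mod 231]
reciprocity: (3/231) = -1·(231/3) since 3 mod 4 = 3, 231 mod 4 = 3; sign now +1
(231/3) = (0/3)   [reduce mod 3]
(0/3) = 0   [gcd(a, n) > 1]; final value = 0

0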